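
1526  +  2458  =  3984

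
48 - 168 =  - 120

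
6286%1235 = 111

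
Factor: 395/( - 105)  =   - 3^( - 1 )*7^( - 1 )*79^1 = -79/21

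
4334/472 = 2167/236 = 9.18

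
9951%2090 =1591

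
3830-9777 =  - 5947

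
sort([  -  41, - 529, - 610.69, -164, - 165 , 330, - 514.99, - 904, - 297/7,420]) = [ - 904, - 610.69, - 529, - 514.99, - 165, - 164, - 297/7, - 41,330,  420]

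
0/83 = 0 = 0.00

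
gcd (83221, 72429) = 1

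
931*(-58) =-53998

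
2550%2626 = 2550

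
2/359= 2/359 = 0.01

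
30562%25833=4729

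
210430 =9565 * 22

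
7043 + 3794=10837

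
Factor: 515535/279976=2^( - 3)*3^1*5^1*79^( - 1) * 443^( - 1) * 34369^1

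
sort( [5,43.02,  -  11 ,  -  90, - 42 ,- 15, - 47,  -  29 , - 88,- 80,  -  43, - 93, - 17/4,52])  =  [ - 93, - 90, - 88 , - 80, - 47, - 43, - 42, -29, - 15, - 11, - 17/4, 5,43.02,52 ]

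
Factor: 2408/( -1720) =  - 5^ (-1)*7^1 = - 7/5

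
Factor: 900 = 2^2*3^2 * 5^2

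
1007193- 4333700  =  -3326507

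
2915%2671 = 244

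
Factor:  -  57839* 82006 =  - 2^1*131^1 * 313^1 *57839^1 = - 4743145034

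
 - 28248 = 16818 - 45066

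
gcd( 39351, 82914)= 39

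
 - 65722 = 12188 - 77910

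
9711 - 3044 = 6667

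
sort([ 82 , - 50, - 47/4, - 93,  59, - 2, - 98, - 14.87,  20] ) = [ - 98, - 93, - 50, -14.87, - 47/4, - 2, 20,59, 82 ] 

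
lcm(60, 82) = 2460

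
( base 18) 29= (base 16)2D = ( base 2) 101101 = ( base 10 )45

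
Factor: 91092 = 2^2*3^1*7591^1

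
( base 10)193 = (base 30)6D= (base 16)C1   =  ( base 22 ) 8h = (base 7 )364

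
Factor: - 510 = -2^1*3^1*5^1*17^1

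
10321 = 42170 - 31849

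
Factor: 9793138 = 2^1 * 4896569^1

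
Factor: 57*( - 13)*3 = - 2223 = - 3^2*13^1*19^1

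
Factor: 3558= 2^1*3^1*593^1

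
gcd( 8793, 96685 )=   1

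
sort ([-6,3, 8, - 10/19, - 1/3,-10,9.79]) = [ - 10 , - 6 ,-10/19 ,- 1/3,  3,8, 9.79] 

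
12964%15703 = 12964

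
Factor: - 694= -2^1*347^1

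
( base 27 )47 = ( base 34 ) 3D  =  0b1110011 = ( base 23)50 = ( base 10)115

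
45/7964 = 45/7964 = 0.01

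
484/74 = 242/37=6.54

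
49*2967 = 145383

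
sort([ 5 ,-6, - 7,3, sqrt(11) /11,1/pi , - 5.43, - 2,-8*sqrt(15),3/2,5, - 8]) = [ - 8*sqrt(15),-8 , - 7, - 6, -5.43, - 2, sqrt(11 ) /11, 1/pi  ,  3/2,3, 5, 5]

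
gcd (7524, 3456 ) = 36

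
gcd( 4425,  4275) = 75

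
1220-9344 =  - 8124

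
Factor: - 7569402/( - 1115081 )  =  2^1*3^1 *11^( - 1)*17^( - 1)*67^( - 1 ) * 89^( - 1)*1261567^1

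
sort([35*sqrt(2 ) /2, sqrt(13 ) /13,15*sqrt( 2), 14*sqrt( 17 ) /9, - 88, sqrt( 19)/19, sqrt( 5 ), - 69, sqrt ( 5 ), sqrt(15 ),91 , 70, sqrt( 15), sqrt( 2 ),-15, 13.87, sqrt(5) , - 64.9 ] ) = [ - 88, - 69 , - 64.9, - 15, sqrt(19 )/19, sqrt( 13 ) /13,sqrt( 2), sqrt( 5 ), sqrt(5 ),sqrt( 5), sqrt( 15), sqrt(15 ), 14*sqrt ( 17)/9,13.87 , 15*sqrt( 2 ), 35 * sqrt( 2)/2,70 , 91]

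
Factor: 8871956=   2^2*179^1*12391^1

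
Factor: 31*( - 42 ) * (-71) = 2^1*3^1*7^1 *31^1*71^1  =  92442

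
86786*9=781074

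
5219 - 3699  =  1520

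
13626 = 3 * 4542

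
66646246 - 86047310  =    -  19401064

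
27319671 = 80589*339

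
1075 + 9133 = 10208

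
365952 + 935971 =1301923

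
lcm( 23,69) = 69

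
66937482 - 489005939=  - 422068457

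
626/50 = 12 + 13/25 = 12.52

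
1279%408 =55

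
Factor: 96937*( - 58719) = -3^1*23^2* 31^1 *37^1* 53^1* 59^1=- 5692043703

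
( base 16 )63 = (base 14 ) 71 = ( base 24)43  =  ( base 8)143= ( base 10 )99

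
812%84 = 56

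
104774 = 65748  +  39026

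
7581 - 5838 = 1743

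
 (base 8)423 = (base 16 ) 113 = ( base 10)275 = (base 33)8b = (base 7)542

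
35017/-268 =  - 35017/268 = - 130.66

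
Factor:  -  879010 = -2^1*5^1*  11^1*61^1*131^1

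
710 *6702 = 4758420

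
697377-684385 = 12992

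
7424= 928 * 8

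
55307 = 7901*7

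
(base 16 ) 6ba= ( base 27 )29L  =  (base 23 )35K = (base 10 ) 1722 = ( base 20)462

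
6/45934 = 3/22967 = 0.00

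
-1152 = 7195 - 8347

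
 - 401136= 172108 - 573244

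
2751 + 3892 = 6643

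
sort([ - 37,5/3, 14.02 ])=[ - 37,5/3,14.02 ]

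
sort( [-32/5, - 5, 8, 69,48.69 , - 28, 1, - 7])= [ - 28, - 7, - 32/5,-5, 1, 8, 48.69, 69 ]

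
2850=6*475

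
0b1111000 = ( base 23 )55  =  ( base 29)44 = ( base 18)6c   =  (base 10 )120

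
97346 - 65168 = 32178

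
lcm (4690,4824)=168840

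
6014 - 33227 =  - 27213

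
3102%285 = 252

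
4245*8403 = 35670735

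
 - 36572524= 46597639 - 83170163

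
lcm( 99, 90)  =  990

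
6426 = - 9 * ( - 714 ) 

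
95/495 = 19/99= 0.19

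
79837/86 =79837/86 = 928.34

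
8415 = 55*153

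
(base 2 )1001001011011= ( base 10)4699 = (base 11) 3592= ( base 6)33431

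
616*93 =57288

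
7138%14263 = 7138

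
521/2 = 260 + 1/2 = 260.50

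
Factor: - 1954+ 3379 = 3^1 * 5^2*19^1 = 1425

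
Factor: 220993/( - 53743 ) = - 991/241 =-241^( - 1)*991^1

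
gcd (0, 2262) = 2262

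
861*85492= 73608612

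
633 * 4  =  2532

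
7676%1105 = 1046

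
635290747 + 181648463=816939210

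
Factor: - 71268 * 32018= - 2281858824 = - 2^3*3^1*7^1 *2287^1*5939^1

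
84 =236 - 152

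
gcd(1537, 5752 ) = 1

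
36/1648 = 9/412 = 0.02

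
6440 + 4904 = 11344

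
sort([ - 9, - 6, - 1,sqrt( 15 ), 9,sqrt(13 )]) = [ - 9 , - 6,  -  1,sqrt( 13),sqrt( 15),9 ] 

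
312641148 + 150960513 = 463601661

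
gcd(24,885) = 3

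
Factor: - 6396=-2^2*3^1 * 13^1*41^1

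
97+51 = 148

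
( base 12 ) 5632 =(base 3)111002102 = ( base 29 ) BA1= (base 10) 9542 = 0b10010101000110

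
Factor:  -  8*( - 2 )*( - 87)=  - 2^4*3^1*29^1= - 1392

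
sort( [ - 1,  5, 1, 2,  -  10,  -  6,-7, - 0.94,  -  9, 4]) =[-10,  -  9, - 7, - 6,- 1, - 0.94,1, 2,  4,5]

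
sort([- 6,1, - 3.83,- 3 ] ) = [ - 6, - 3.83, - 3,1] 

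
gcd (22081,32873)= 71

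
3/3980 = 3/3980   =  0.00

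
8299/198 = 8299/198 = 41.91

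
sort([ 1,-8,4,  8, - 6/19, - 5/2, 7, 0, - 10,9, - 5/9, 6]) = [ - 10,-8,-5/2, - 5/9, - 6/19, 0, 1,4 , 6,7, 8,9]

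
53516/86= 26758/43 = 622.28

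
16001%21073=16001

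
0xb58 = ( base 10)2904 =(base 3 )10222120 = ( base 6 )21240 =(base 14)10b6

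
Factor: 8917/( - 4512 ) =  - 2^( - 5 )*3^( - 1 )*37^1 * 47^( - 1 )*241^1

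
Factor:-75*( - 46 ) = 2^1*3^1*5^2 * 23^1 = 3450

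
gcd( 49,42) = 7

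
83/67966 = 83/67966 = 0.00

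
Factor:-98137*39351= - 3861789087 = - 3^1  *13^2*1009^1 * 7549^1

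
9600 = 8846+754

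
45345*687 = 31152015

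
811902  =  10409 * 78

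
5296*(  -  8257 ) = - 43729072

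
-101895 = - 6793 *15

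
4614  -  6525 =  - 1911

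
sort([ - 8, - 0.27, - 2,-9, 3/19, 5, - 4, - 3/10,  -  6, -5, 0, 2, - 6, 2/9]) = [-9, - 8, - 6, - 6, -5,- 4, - 2, - 3/10, - 0.27, 0, 3/19, 2/9,  2, 5 ] 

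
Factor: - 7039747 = - 11^1 * 13^1*19^1*2591^1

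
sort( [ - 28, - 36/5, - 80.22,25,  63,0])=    [ - 80.22, - 28, - 36/5 , 0, 25, 63] 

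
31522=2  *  15761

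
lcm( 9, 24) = 72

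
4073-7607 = -3534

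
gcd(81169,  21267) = 1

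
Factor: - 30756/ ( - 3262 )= 2^1*3^1*7^( - 1)*11^1 = 66/7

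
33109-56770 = -23661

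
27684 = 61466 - 33782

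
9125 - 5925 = 3200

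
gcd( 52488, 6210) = 54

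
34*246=8364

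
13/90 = 13/90= 0.14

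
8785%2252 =2029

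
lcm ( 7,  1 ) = 7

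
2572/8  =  321 + 1/2   =  321.50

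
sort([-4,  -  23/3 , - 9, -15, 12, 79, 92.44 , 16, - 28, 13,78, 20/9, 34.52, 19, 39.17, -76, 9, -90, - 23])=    [- 90, - 76, - 28,-23,- 15, - 9,-23/3, -4, 20/9,9 , 12, 13, 16,  19,34.52, 39.17,78, 79, 92.44]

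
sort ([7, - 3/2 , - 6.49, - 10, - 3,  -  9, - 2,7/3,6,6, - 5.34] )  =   [ - 10, - 9,- 6.49, - 5.34,-3, -2, - 3/2, 7/3,  6, 6,7]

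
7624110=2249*3390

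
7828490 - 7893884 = -65394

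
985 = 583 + 402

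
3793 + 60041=63834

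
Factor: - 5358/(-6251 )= 6/7 = 2^1*3^1 * 7^( -1) 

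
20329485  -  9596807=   10732678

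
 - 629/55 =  - 629/55 =- 11.44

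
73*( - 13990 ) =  - 1021270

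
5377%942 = 667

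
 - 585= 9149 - 9734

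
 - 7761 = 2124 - 9885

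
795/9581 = 795/9581=0.08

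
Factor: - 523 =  - 523^1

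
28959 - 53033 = - 24074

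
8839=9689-850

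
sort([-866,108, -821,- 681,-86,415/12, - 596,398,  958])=[ - 866, - 821, - 681,- 596, - 86,415/12,108,398,958 ]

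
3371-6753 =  -3382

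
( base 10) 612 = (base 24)11c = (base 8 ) 1144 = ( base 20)1AC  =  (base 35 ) hh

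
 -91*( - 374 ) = 34034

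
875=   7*125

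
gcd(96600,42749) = 7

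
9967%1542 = 715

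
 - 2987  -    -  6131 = 3144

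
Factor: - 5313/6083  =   -69/79 = - 3^1*23^1*79^(  -  1) 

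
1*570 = 570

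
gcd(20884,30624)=4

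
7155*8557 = 61225335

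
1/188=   1/188=   0.01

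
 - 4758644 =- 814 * 5846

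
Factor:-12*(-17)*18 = 2^3 * 3^3*17^1  =  3672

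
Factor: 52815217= 7^1* 13^1 * 349^1*1663^1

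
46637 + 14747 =61384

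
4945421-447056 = 4498365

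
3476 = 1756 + 1720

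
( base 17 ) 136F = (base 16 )1709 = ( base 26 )8il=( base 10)5897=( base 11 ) 4481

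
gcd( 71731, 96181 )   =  1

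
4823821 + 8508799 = 13332620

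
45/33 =15/11 = 1.36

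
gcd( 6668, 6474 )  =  2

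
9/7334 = 9/7334 = 0.00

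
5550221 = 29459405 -23909184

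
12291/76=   12291/76 = 161.72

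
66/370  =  33/185 =0.18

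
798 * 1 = 798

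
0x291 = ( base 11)548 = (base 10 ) 657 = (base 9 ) 810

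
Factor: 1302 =2^1*3^1*7^1*31^1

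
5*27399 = 136995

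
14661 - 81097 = -66436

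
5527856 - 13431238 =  - 7903382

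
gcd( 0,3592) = 3592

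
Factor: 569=569^1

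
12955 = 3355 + 9600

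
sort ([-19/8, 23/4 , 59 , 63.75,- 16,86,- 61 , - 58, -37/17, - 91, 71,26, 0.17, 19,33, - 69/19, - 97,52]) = [ - 97, - 91,- 61,-58,-16,-69/19,- 19/8, - 37/17,  0.17,23/4, 19, 26,33, 52, 59,63.75,71,86 ] 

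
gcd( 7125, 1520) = 95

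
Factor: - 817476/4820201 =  - 2^2*3^1 * 11^2*563^1*4820201^(-1) 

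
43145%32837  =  10308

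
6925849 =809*8561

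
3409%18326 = 3409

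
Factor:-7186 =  - 2^1*3593^1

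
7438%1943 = 1609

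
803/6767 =803/6767   =  0.12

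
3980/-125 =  - 32 + 4/25 = -  31.84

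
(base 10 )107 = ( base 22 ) 4J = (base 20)57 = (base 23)4f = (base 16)6b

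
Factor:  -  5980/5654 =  - 2990/2827 = - 2^1*  5^1 * 11^( - 1)*13^1*23^1*257^ (-1 ) 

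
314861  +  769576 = 1084437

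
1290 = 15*86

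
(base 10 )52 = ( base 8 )64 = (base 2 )110100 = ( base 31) 1l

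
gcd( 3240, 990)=90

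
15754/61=15754/61  =  258.26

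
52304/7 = 7472=7472.00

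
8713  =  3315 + 5398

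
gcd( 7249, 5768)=1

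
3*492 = 1476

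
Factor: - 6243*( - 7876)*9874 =485503276632 = 2^3 *3^1* 11^1 * 179^1*2081^1 * 4937^1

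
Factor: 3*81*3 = 729 =3^6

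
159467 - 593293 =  - 433826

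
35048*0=0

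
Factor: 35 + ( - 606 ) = -571^1=- 571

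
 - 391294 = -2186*179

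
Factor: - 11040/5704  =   - 60/31=- 2^2*3^1*5^1*31^( - 1 )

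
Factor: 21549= 3^1*11^1*653^1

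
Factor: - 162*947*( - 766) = 2^2*3^4*383^1*947^1 = 117515124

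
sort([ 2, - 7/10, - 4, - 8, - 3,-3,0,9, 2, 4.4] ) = [- 8, - 4, - 3,-3, - 7/10,0, 2, 2, 4.4, 9]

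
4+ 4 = 8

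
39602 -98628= - 59026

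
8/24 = 1/3 = 0.33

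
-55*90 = -4950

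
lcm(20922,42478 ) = 1401774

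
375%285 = 90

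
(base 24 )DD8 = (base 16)1e80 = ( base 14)2bba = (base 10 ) 7808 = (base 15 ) 24a8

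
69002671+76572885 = 145575556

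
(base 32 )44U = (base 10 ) 4254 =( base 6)31410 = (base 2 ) 1000010011110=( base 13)1c23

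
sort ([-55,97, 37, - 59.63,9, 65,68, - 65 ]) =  [ - 65, - 59.63  , - 55, 9 , 37, 65,68, 97 ] 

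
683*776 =530008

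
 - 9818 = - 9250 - 568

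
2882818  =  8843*326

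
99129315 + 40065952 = 139195267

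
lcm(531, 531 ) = 531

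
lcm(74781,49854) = 149562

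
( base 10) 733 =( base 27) 104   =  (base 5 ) 10413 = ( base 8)1335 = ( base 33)m7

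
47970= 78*615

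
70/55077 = 70/55077 = 0.00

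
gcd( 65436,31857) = 861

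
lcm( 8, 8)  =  8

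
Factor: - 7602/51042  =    -  7^1 * 47^ ( - 1)=- 7/47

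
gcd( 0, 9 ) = 9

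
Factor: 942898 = 2^1 * 11^1*42859^1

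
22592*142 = 3208064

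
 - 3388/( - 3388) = 1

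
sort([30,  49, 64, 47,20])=[20,30, 47,49, 64]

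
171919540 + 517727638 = 689647178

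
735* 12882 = 9468270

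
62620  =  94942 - 32322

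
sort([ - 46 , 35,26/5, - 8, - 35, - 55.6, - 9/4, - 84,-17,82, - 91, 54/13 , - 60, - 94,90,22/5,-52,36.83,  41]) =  [ - 94  , - 91, - 84, - 60, - 55.6, - 52, - 46, - 35, - 17, - 8, - 9/4,  54/13,22/5,  26/5, 35,36.83,41  ,  82,  90]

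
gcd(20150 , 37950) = 50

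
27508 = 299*92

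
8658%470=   198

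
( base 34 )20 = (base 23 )2m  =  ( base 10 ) 68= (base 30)28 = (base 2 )1000100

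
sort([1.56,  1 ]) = [1, 1.56] 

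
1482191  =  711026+771165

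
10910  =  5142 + 5768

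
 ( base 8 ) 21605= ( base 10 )9093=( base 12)5319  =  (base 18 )1A13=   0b10001110000101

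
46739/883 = 46739/883 = 52.93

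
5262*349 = 1836438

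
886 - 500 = 386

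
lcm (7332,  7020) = 329940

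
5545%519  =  355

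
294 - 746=-452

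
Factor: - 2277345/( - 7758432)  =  759115/2586144=2^( - 5)*3^( - 1)*5^1 * 7^1 * 11^( - 1)*23^2* 31^( - 1 )*41^1 * 79^ ( - 1 ) 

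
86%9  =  5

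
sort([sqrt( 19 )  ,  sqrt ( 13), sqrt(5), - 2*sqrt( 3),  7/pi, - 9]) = [- 9, - 2*sqrt ( 3 ), 7/pi, sqrt(5) , sqrt( 13 ), sqrt( 19 ) ] 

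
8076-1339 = 6737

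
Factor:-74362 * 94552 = - 2^4*53^1 * 223^1*37181^1 = - 7031075824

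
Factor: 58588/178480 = 151/460 = 2^(-2)*5^( - 1 ) * 23^( - 1 )*151^1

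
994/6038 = 497/3019 =0.16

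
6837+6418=13255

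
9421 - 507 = 8914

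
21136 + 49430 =70566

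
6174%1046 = 944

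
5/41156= 5/41156 = 0.00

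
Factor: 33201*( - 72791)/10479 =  -3^1*17^1 * 31^1*83^1*499^( - 1 ) *877^1 = - 115082571/499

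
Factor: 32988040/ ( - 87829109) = - 2^3*5^1*53^(-1 )*824701^1*1657153^( - 1) 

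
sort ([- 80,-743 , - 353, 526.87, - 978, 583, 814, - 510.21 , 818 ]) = [- 978, - 743, - 510.21, - 353, - 80,  526.87,  583, 814, 818] 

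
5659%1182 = 931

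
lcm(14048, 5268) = 42144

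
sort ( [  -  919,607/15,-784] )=[ - 919, - 784, 607/15 ] 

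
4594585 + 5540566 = 10135151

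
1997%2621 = 1997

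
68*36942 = 2512056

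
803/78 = 10+23/78  =  10.29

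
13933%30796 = 13933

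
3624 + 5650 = 9274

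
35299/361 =97 + 282/361 = 97.78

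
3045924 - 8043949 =-4998025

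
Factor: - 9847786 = -2^1*13^1*378761^1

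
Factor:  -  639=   -  3^2*71^1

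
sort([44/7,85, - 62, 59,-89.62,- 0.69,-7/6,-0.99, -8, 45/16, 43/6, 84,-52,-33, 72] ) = [ - 89.62, - 62,- 52,-33, -8,  -  7/6 ,-0.99,  -  0.69,45/16,44/7,43/6, 59,72,84, 85] 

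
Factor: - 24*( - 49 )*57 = 67032 = 2^3*3^2*7^2*19^1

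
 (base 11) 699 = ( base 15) 3a9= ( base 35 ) nt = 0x342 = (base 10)834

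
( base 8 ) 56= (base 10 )46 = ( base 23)20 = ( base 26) 1k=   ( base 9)51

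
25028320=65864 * 380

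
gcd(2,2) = 2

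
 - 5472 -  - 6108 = 636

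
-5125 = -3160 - 1965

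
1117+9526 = 10643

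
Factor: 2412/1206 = 2^1 = 2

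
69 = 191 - 122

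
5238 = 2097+3141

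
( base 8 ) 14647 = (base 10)6567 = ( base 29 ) 7ND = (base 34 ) 5N5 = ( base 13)2cb2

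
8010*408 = 3268080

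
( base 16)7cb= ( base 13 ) BA6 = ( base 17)6f6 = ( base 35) 1m0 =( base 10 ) 1995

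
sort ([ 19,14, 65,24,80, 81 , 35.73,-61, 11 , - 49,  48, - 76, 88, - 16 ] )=[ - 76, - 61, - 49,-16,11,14 , 19,24, 35.73  ,  48,65,80,81,88 ] 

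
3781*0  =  0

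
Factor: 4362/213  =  2^1*71^( - 1 )*727^1 =1454/71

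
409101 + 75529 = 484630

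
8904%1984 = 968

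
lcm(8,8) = 8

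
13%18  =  13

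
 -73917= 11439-85356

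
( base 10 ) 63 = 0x3F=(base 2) 111111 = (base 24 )2f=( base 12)53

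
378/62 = 189/31 = 6.10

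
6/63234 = 1/10539 = 0.00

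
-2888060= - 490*5894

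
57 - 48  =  9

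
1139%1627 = 1139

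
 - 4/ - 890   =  2/445   =  0.00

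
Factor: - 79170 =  - 2^1 * 3^1*5^1*7^1*13^1*29^1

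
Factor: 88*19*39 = 2^3*3^1*11^1*13^1*19^1= 65208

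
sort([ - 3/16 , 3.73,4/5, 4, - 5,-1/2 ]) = [ - 5, - 1/2, - 3/16, 4/5,  3.73, 4 ]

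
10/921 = 10/921 = 0.01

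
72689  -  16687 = 56002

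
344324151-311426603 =32897548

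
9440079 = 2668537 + 6771542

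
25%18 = 7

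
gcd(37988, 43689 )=1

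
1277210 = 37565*34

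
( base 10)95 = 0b1011111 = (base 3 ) 10112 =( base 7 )164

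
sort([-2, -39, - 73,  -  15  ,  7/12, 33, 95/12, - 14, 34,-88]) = [  -  88,-73,-39, -15, - 14, - 2, 7/12, 95/12,33,34]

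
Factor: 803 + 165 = 2^3*11^2  =  968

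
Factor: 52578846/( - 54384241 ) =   -  2^1*3^2*17^ (-1 )*277^( -1)*11549^( - 1) * 2921047^1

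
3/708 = 1/236 = 0.00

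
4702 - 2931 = 1771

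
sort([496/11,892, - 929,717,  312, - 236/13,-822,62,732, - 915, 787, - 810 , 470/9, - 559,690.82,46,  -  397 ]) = [-929, - 915, - 822,-810, - 559, - 397, - 236/13,  496/11, 46 , 470/9,62, 312,690.82,  717,732, 787,892]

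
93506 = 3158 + 90348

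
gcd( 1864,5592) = 1864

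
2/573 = 2/573 =0.00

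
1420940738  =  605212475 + 815728263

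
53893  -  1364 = 52529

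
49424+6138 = 55562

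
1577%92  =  13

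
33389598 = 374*89277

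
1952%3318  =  1952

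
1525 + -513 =1012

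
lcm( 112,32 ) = 224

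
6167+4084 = 10251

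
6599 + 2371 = 8970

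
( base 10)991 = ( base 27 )19j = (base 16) 3DF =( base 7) 2614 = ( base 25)1eg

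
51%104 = 51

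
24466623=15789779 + 8676844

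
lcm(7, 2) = 14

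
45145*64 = 2889280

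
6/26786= 3/13393 = 0.00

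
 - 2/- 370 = 1/185 = 0.01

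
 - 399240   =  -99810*4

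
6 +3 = 9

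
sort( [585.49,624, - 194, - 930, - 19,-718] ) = [ -930,  -  718, -194, - 19,585.49, 624] 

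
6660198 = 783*8506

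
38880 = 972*40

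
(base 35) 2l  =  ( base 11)83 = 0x5B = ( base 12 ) 77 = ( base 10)91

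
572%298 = 274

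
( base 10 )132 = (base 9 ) 156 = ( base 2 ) 10000100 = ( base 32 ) 44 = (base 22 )60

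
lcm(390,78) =390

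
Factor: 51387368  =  2^3  *547^1*11743^1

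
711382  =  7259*98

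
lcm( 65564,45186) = 3343764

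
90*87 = 7830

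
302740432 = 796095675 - 493355243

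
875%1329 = 875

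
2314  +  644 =2958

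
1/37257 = 1/37257 =0.00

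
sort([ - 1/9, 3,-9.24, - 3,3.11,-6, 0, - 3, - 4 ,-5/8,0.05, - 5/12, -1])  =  [ - 9.24, - 6, - 4,-3,  -  3, - 1,  -  5/8,  -  5/12, - 1/9, 0,0.05, 3,3.11] 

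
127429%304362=127429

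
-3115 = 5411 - 8526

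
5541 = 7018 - 1477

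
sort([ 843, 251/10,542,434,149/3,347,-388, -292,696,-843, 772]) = [-843, - 388,-292,251/10,149/3,347,434,542 , 696, 772, 843]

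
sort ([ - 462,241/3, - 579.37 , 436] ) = [ - 579.37,-462, 241/3, 436]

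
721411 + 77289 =798700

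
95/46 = 95/46 = 2.07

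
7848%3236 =1376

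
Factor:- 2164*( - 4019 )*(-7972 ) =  - 69333408752= - 2^4*541^1*1993^1 * 4019^1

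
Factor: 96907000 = 2^3*5^3*96907^1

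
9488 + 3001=12489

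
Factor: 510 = 2^1*3^1*5^1*17^1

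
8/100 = 2/25 = 0.08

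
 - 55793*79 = - 4407647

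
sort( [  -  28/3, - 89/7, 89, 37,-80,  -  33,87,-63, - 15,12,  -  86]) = [ - 86, - 80,  -  63, - 33, - 15,- 89/7, - 28/3 , 12,37,87 , 89]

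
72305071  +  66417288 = 138722359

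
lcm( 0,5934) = 0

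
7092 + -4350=2742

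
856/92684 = 214/23171=0.01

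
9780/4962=1  +  803/827= 1.97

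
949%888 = 61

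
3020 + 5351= 8371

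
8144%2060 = 1964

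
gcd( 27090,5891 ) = 43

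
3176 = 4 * 794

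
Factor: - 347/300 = - 2^( - 2)*3^( - 1) * 5^( - 2 )*347^1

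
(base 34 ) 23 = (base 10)71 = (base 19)3E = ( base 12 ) 5B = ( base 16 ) 47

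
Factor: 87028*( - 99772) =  - 8682957616 = - 2^4*21757^1*24943^1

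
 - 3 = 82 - 85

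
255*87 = 22185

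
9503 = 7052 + 2451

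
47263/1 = 47263=47263.00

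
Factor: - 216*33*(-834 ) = 2^4*3^5*11^1*139^1 = 5944752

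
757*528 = 399696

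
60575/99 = 611 + 86/99 = 611.87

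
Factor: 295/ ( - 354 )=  - 5/6=- 2^ ( - 1)*3^ (  -  1)*  5^1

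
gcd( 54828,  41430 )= 6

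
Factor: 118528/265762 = 128/287 =2^7*7^ ( - 1)*41^(-1)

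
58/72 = 29/36 =0.81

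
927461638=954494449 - 27032811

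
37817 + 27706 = 65523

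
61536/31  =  61536/31  =  1985.03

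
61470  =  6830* 9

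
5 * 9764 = 48820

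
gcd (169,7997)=1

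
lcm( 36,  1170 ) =2340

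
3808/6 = 634+2/3  =  634.67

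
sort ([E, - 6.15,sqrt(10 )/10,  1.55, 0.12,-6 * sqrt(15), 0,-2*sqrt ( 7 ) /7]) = [ -6*sqrt( 15),- 6.15, - 2*sqrt ( 7)/7, 0, 0.12 , sqrt (10 ) /10, 1.55,E]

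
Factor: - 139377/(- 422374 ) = 2^( - 1) * 3^1 *7^1 * 6637^1*211187^( - 1)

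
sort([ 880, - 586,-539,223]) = [ - 586 ,-539,223, 880]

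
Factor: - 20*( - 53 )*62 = 2^3 * 5^1 * 31^1*53^1 = 65720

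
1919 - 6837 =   -  4918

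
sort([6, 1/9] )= [ 1/9, 6]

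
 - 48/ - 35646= 8/5941 = 0.00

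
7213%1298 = 723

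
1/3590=1/3590= 0.00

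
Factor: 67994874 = 2^1*3^2* 379^1*9967^1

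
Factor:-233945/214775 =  -659/605= -5^(-1)*11^(- 2 )*659^1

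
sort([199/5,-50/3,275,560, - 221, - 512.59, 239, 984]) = [ - 512.59,-221,-50/3  ,  199/5,239, 275, 560, 984 ] 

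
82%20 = 2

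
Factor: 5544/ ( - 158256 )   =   - 11/314 = - 2^( - 1) * 11^1*157^ (  -  1)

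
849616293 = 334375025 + 515241268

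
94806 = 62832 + 31974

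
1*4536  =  4536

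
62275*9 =560475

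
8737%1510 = 1187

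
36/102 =6/17 = 0.35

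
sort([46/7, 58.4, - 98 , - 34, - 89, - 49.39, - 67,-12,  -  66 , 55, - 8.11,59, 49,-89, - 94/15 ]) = [-98, - 89, - 89,  -  67,- 66, - 49.39, - 34,  -  12, - 8.11, - 94/15, 46/7, 49, 55,58.4, 59] 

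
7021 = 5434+1587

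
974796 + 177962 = 1152758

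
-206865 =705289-912154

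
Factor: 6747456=2^6*3^1*113^1*  311^1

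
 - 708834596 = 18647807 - 727482403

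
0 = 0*5612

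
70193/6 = 11698 + 5/6 = 11698.83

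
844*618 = 521592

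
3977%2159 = 1818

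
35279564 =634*55646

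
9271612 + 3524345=12795957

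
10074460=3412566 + 6661894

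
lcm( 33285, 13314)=66570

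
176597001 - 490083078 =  - 313486077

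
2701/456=5 + 421/456 = 5.92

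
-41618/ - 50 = 20809/25=832.36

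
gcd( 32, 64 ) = 32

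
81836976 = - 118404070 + 200241046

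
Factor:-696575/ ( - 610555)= 5^1*149^1*653^( - 1) = 745/653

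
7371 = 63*117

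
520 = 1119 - 599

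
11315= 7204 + 4111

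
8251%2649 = 304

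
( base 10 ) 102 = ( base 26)3O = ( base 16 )66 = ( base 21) 4I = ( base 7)204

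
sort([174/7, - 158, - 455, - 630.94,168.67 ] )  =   [ - 630.94,-455,  -  158,174/7,168.67 ] 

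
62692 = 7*8956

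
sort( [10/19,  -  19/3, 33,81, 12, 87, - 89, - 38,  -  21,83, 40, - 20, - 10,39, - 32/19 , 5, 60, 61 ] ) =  [ - 89,  -  38, - 21, - 20, - 10, - 19/3,-32/19,  10/19, 5, 12 , 33,39,  40, 60, 61, 81,  83, 87 ]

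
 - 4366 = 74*( - 59) 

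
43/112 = 43/112= 0.38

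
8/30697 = 8/30697 = 0.00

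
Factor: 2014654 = 2^1*73^1 * 13799^1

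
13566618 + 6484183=20050801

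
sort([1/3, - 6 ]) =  [ - 6, 1/3 ]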